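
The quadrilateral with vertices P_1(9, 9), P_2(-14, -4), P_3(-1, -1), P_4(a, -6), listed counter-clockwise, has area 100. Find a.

4

The doubled signed area Σ (x_i y_{i+1} − x_{i+1} y_i) is linear in a.
With a=0 it equals 160; the coefficient of a is 10 (from the two edges through P_4).
So 10·a + 160 = 2·100 = 200 ⇒ a = 4.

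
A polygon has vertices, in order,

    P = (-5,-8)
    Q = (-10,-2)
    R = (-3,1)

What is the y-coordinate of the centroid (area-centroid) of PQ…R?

Apply Gauss's area formula. First the cross-terms c_i = x_i·y_{i+1} − x_{i+1}·y_i:
  -70, -16, 29  ⇒  2A = -57, A = -28.5.
Then Σ (y_i + y_{i+1})·c_i = 513, so ȳ = 513 / (6·(-28.5)) = -3.

-3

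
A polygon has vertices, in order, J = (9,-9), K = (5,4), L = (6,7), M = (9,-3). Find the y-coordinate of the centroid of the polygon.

Apply the surveyor's formula. First the cross-terms c_i = x_i·y_{i+1} − x_{i+1}·y_i:
  81, 11, -81, -54  ⇒  2A = -43, A = -21.5.
Then Σ (y_i + y_{i+1})·c_i = 40, so ȳ = 40 / (6·(-21.5)) = -40/129.

-40/129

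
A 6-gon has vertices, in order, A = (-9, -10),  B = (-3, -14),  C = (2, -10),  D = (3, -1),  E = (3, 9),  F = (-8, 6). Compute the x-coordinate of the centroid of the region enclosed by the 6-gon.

-603/218

Apply Gauss's area formula. First the cross-terms c_i = x_i·y_{i+1} − x_{i+1}·y_i:
  96, 58, 28, 30, 90, 134  ⇒  2A = 436, A = 218.
Then Σ (x_i + x_{i+1})·c_i = -3618, so x̄ = -3618 / (6·218) = -603/218.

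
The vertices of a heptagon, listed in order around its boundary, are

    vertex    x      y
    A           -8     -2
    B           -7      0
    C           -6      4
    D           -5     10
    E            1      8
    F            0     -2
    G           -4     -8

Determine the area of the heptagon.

Cross-terms: -14, -28, -40, -50, -2, -8, -56  ⇒  Σ = -198
Area = |Σ|/2 = 99.

99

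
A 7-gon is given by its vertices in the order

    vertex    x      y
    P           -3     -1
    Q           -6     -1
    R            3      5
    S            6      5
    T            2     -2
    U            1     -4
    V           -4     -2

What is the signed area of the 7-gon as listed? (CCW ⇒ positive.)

Apply the shoelace formula: 2A = Σ (x_i·y_{i+1} − x_{i+1}·y_i), indices taken mod 7.
P→Q: (-3)(-1) − (-6)(-1) = -3
Q→R: (-6)(5) − (3)(-1) = -27
R→S: (3)(5) − (6)(5) = -15
S→T: (6)(-2) − (2)(5) = -22
T→U: (2)(-4) − (1)(-2) = -6
U→V: (1)(-2) − (-4)(-4) = -18
V→P: (-4)(-1) − (-3)(-2) = -2
Σ = -93
Signed area = Σ/2 = -46.5 (negative ⇒ clockwise traversal).

-46.5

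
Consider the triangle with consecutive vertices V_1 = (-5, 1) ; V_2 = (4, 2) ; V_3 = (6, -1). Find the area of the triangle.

Apply the shoelace (surveyor's) formula: 2A = Σ (x_i·y_{i+1} − x_{i+1}·y_i), indices taken mod 3.
Σ = (-14) + (-16) + (1) = -29
Area = |Σ|/2 = 14.5.

14.5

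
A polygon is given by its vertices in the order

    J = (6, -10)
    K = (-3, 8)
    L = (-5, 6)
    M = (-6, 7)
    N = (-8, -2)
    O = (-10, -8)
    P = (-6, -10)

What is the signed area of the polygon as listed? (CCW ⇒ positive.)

162.5

Apply the shoelace formula: 2A = Σ (x_i·y_{i+1} − x_{i+1}·y_i), indices taken mod 7.
Σ = (18) + (22) + (1) + (68) + (44) + (52) + (120) = 325
Signed area = Σ/2 = 162.5 (positive ⇒ counter-clockwise traversal).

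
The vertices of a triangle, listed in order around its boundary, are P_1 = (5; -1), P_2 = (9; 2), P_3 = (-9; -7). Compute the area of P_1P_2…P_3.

9

Apply the surveyor's formula: 2A = Σ (x_i·y_{i+1} − x_{i+1}·y_i), indices taken mod 3.
Cross-terms: 19, -45, 44  ⇒  Σ = 18
Area = |Σ|/2 = 9.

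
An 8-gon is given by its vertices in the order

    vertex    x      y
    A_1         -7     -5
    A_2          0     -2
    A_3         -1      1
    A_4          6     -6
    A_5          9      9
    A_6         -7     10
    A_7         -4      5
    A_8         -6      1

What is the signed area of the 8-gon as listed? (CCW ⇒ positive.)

Apply the surveyor's formula: 2A = Σ (x_i·y_{i+1} − x_{i+1}·y_i), indices taken mod 8.
A_1→A_2: (-7)(-2) − (0)(-5) = 14
A_2→A_3: (0)(1) − (-1)(-2) = -2
A_3→A_4: (-1)(-6) − (6)(1) = 0
A_4→A_5: (6)(9) − (9)(-6) = 108
A_5→A_6: (9)(10) − (-7)(9) = 153
A_6→A_7: (-7)(5) − (-4)(10) = 5
A_7→A_8: (-4)(1) − (-6)(5) = 26
A_8→A_1: (-6)(-5) − (-7)(1) = 37
Σ = 341
Signed area = Σ/2 = 170.5 (positive ⇒ counter-clockwise traversal).

170.5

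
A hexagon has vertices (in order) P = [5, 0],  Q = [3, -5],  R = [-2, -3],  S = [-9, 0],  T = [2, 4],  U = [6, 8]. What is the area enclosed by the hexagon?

77.5

Σ = (-25) + (-19) + (-27) + (-36) + (-8) + (-40) = -155
Area = |Σ|/2 = 77.5.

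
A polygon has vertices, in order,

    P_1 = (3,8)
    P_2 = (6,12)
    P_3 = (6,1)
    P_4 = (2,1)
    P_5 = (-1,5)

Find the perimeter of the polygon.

|P_1P_2| = √((3)² + (4)²) = √25 = 5
|P_2P_3| = √((0)² + (-11)²) = √121 = 11
|P_3P_4| = √((-4)² + (0)²) = √16 = 4
|P_4P_5| = √((-3)² + (4)²) = √25 = 5
|P_5P_1| = √((4)² + (3)²) = √25 = 5
Perimeter = 5 + 11 + 4 + 5 + 5 = 30.

30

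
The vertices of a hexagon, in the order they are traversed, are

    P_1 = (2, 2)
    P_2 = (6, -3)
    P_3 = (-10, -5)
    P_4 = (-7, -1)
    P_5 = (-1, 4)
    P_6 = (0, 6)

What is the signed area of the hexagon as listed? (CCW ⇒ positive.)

-75

Apply the surveyor's formula: 2A = Σ (x_i·y_{i+1} − x_{i+1}·y_i), indices taken mod 6.
Σ = (-18) + (-60) + (-25) + (-29) + (-6) + (-12) = -150
Signed area = Σ/2 = -75 (negative ⇒ clockwise traversal).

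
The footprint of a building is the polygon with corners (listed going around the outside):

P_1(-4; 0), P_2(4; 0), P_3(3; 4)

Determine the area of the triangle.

16

Apply the surveyor's formula: 2A = Σ (x_i·y_{i+1} − x_{i+1}·y_i), indices taken mod 3.
Σ = (0) + (16) + (16) = 32
Area = |Σ|/2 = 16.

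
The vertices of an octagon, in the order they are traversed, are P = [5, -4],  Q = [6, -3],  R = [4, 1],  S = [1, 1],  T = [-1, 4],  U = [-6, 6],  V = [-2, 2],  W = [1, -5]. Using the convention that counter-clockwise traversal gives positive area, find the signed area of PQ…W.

41

P→Q: (5)(-3) − (6)(-4) = 9
Q→R: (6)(1) − (4)(-3) = 18
R→S: (4)(1) − (1)(1) = 3
S→T: (1)(4) − (-1)(1) = 5
T→U: (-1)(6) − (-6)(4) = 18
U→V: (-6)(2) − (-2)(6) = 0
V→W: (-2)(-5) − (1)(2) = 8
W→P: (1)(-4) − (5)(-5) = 21
Σ = 82
Signed area = Σ/2 = 41 (positive ⇒ counter-clockwise traversal).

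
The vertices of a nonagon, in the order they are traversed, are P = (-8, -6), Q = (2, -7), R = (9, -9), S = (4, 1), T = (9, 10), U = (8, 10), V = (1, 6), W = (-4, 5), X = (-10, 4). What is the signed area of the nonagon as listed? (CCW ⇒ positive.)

196

P→Q: (-8)(-7) − (2)(-6) = 68
Q→R: (2)(-9) − (9)(-7) = 45
R→S: (9)(1) − (4)(-9) = 45
S→T: (4)(10) − (9)(1) = 31
T→U: (9)(10) − (8)(10) = 10
U→V: (8)(6) − (1)(10) = 38
V→W: (1)(5) − (-4)(6) = 29
W→X: (-4)(4) − (-10)(5) = 34
X→P: (-10)(-6) − (-8)(4) = 92
Σ = 392
Signed area = Σ/2 = 196 (positive ⇒ counter-clockwise traversal).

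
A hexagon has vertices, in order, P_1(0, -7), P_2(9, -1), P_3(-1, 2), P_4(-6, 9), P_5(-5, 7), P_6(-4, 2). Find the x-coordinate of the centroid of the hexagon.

Apply the shoelace formula. First the cross-terms c_i = x_i·y_{i+1} − x_{i+1}·y_i:
  63, 17, 3, 3, 18, 28  ⇒  2A = 132, A = 66.
Then Σ (x_i + x_{i+1})·c_i = 375, so x̄ = 375 / (6·66) = 125/132.

125/132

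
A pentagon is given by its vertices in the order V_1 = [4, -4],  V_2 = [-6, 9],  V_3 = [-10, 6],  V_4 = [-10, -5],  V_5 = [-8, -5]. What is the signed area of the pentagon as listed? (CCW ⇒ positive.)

119

Σ = (12) + (54) + (110) + (10) + (52) = 238
Signed area = Σ/2 = 119 (positive ⇒ counter-clockwise traversal).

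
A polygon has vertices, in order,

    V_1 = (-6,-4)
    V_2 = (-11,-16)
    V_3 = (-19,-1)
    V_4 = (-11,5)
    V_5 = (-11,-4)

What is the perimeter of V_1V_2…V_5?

|V_1V_2| = √((-5)² + (-12)²) = √169 = 13
|V_2V_3| = √((-8)² + (15)²) = √289 = 17
|V_3V_4| = √((8)² + (6)²) = √100 = 10
|V_4V_5| = √((0)² + (-9)²) = √81 = 9
|V_5V_1| = √((5)² + (0)²) = √25 = 5
Perimeter = 13 + 17 + 10 + 9 + 5 = 54.

54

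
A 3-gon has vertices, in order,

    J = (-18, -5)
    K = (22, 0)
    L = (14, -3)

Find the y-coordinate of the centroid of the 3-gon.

-8/3

Apply Gauss's area formula. First the cross-terms c_i = x_i·y_{i+1} − x_{i+1}·y_i:
  110, -66, -124  ⇒  2A = -80, A = -40.
Then Σ (y_i + y_{i+1})·c_i = 640, so ȳ = 640 / (6·(-40)) = -8/3.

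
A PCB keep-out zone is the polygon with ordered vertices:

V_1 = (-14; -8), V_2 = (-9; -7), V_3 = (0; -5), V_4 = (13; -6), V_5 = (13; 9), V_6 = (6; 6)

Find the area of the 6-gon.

195.5

Apply Gauss's area formula: 2A = Σ (x_i·y_{i+1} − x_{i+1}·y_i), indices taken mod 6.
Σ = (26) + (45) + (65) + (195) + (24) + (36) = 391
Area = |Σ|/2 = 195.5.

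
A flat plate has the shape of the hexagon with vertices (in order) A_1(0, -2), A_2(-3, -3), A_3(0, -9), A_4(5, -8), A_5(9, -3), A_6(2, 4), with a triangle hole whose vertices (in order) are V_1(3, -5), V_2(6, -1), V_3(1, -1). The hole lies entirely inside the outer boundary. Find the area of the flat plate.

70.5

Outer boundary:
Σ = (-6) + (27) + (45) + (57) + (42) + (-4) = 161
Area = |Σ|/2 = 80.5.
Hole:
Apply the shoelace formula: 2A = Σ (x_i·y_{i+1} − x_{i+1}·y_i), indices taken mod 3.
Cross-terms: 27, -5, -2  ⇒  Σ = 20
Area = |Σ|/2 = 10.
Net area = 80.5 − 10 = 70.5.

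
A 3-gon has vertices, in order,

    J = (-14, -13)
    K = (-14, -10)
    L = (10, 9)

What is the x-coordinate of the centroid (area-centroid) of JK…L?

Apply Gauss's area formula. First the cross-terms c_i = x_i·y_{i+1} − x_{i+1}·y_i:
  -42, -26, -4  ⇒  2A = -72, A = -36.
Then Σ (x_i + x_{i+1})·c_i = 1296, so x̄ = 1296 / (6·(-36)) = -6.

-6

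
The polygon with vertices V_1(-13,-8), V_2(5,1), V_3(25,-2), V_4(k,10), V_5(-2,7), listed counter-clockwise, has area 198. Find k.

The doubled signed area Σ (x_i y_{i+1} − x_{i+1} y_i) is linear in k.
With k=0 it equals 369; the coefficient of k is 9 (from the two edges through V_4).
So 9·k + 369 = 2·198 = 396 ⇒ k = 3.

3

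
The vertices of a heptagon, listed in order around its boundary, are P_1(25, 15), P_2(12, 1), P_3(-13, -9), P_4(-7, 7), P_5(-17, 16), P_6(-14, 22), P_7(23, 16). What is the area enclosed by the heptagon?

666

Apply the shoelace (surveyor's) formula: 2A = Σ (x_i·y_{i+1} − x_{i+1}·y_i), indices taken mod 7.
P_1→P_2: (25)(1) − (12)(15) = -155
P_2→P_3: (12)(-9) − (-13)(1) = -95
P_3→P_4: (-13)(7) − (-7)(-9) = -154
P_4→P_5: (-7)(16) − (-17)(7) = 7
P_5→P_6: (-17)(22) − (-14)(16) = -150
P_6→P_7: (-14)(16) − (23)(22) = -730
P_7→P_1: (23)(15) − (25)(16) = -55
Σ = -1332
Area = |Σ|/2 = 666.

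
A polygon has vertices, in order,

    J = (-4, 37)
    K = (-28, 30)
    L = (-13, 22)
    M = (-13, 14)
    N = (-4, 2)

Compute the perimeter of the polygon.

|JK| = √((-24)² + (-7)²) = √625 = 25
|KL| = √((15)² + (-8)²) = √289 = 17
|LM| = √((0)² + (-8)²) = √64 = 8
|MN| = √((9)² + (-12)²) = √225 = 15
|NJ| = √((0)² + (35)²) = √1225 = 35
Perimeter = 25 + 17 + 8 + 15 + 35 = 100.

100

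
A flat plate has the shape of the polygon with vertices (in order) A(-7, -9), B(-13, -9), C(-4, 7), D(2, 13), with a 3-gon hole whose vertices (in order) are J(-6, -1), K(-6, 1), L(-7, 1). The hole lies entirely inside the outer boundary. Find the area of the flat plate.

86

Outer boundary:
Cross-terms: -54, -127, -66, 73  ⇒  Σ = -174
Area = |Σ|/2 = 87.
Hole:
Cross-terms: -12, 1, 13  ⇒  Σ = 2
Area = |Σ|/2 = 1.
Net area = 87 − 1 = 86.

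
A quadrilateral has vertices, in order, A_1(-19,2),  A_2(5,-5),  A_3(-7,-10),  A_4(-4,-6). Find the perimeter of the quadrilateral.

|A_1A_2| = √((24)² + (-7)²) = √625 = 25
|A_2A_3| = √((-12)² + (-5)²) = √169 = 13
|A_3A_4| = √((3)² + (4)²) = √25 = 5
|A_4A_1| = √((-15)² + (8)²) = √289 = 17
Perimeter = 25 + 13 + 5 + 17 = 60.

60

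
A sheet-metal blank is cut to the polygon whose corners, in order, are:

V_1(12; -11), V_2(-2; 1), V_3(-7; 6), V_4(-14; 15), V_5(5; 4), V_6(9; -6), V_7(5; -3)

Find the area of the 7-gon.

124.5

Apply the shoelace formula: 2A = Σ (x_i·y_{i+1} − x_{i+1}·y_i), indices taken mod 7.
Σ = (-10) + (-5) + (-21) + (-131) + (-66) + (3) + (-19) = -249
Area = |Σ|/2 = 124.5.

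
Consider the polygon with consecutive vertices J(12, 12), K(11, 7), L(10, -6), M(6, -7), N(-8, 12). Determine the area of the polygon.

221

Apply the shoelace (surveyor's) formula: 2A = Σ (x_i·y_{i+1} − x_{i+1}·y_i), indices taken mod 5.
Σ = (-48) + (-136) + (-34) + (16) + (-240) = -442
Area = |Σ|/2 = 221.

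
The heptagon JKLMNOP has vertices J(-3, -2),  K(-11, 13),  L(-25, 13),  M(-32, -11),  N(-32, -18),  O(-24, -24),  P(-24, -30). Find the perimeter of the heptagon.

114

|JK| = √((-8)² + (15)²) = √289 = 17
|KL| = √((-14)² + (0)²) = √196 = 14
|LM| = √((-7)² + (-24)²) = √625 = 25
|MN| = √((0)² + (-7)²) = √49 = 7
|NO| = √((8)² + (-6)²) = √100 = 10
|OP| = √((0)² + (-6)²) = √36 = 6
|PJ| = √((21)² + (28)²) = √1225 = 35
Perimeter = 17 + 14 + 25 + 7 + 10 + 6 + 35 = 114.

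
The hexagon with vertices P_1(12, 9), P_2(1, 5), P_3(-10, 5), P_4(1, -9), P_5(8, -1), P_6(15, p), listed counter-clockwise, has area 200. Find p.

Write out the shoelace sum; only the two edges meeting at P_6 involve p:
2·Area = [(8·p − 15·(-1)) + (15·9 − 12·p)] + 262
       = -4·p + 412 = 400
⇒ p = 3.

3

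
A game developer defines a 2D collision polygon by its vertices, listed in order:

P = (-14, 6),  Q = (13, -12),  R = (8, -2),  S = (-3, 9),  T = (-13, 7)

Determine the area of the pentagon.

Σ = (90) + (70) + (66) + (96) + (20) = 342
Area = |Σ|/2 = 171.

171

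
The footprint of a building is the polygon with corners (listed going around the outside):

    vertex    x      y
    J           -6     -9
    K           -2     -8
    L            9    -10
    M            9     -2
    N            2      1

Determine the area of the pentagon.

Σ = (30) + (92) + (72) + (13) + (-12) = 195
Area = |Σ|/2 = 97.5.

97.5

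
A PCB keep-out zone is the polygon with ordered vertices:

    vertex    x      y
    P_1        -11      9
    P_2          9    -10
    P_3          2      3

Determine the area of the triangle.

63.5

Apply the shoelace (surveyor's) formula: 2A = Σ (x_i·y_{i+1} − x_{i+1}·y_i), indices taken mod 3.
Σ = (29) + (47) + (51) = 127
Area = |Σ|/2 = 63.5.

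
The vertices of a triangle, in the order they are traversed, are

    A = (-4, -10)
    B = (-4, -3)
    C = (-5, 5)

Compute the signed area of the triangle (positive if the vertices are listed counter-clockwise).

3.5

Σ = (-28) + (-35) + (70) = 7
Signed area = Σ/2 = 3.5 (positive ⇒ counter-clockwise traversal).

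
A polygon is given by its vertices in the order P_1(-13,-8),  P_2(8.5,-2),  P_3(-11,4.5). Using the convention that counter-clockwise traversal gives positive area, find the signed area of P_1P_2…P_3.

128.375

Apply the shoelace (surveyor's) formula: 2A = Σ (x_i·y_{i+1} − x_{i+1}·y_i), indices taken mod 3.
P_1→P_2: (-13)(-2) − (8.5)(-8) = 94
P_2→P_3: (8.5)(4.5) − (-11)(-2) = 16.25
P_3→P_1: (-11)(-8) − (-13)(4.5) = 146.5
Σ = 256.75
Signed area = Σ/2 = 128.375 (positive ⇒ counter-clockwise traversal).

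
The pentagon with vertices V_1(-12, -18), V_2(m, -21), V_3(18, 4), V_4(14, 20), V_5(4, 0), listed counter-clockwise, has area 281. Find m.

Write out the shoelace sum; only the two edges meeting at V_2 involve m:
2·Area = [((-12)·(-21) − m·(-18)) + (m·4 − 18·(-21))] + 152
       = 22·m + 782 = 562
⇒ m = -10.

-10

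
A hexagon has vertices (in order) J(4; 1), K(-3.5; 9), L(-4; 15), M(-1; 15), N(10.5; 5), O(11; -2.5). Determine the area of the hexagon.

Cross-terms: 39.5, -16.5, -45, -162.5, -81.25, 21  ⇒  Σ = -244.75
Area = |Σ|/2 = 122.375.

122.375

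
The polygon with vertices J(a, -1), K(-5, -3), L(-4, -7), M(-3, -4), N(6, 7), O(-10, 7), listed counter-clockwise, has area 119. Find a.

-10

Write out the shoelace sum; only the two edges meeting at J involve a:
2·Area = [((-10)·(-1) − a·7) + (a·(-3) − (-5)·(-1))] + 133
       = -10·a + 138 = 238
⇒ a = -10.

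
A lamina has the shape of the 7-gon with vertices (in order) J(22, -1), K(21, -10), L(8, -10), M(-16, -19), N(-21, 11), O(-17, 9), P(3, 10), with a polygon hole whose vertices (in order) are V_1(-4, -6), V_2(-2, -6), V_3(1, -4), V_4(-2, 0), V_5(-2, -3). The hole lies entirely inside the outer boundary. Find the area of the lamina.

807

Outer boundary:
Apply the shoelace (surveyor's) formula: 2A = Σ (x_i·y_{i+1} − x_{i+1}·y_i), indices taken mod 7.
Σ = (-199) + (-130) + (-312) + (-575) + (-2) + (-197) + (-223) = -1638
Area = |Σ|/2 = 819.
Hole:
Apply the shoelace formula: 2A = Σ (x_i·y_{i+1} − x_{i+1}·y_i), indices taken mod 5.
Σ = (12) + (14) + (-8) + (6) + (0) = 24
Area = |Σ|/2 = 12.
Net area = 819 − 12 = 807.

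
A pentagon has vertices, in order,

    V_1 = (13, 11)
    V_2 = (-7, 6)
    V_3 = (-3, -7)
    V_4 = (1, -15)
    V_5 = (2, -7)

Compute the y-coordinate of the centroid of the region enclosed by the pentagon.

137/123

Apply the shoelace (surveyor's) formula. First the cross-terms c_i = x_i·y_{i+1} − x_{i+1}·y_i:
  155, 67, 52, 23, 113  ⇒  2A = 410, A = 205.
Then Σ (y_i + y_{i+1})·c_i = 1370, so ȳ = 1370 / (6·205) = 137/123.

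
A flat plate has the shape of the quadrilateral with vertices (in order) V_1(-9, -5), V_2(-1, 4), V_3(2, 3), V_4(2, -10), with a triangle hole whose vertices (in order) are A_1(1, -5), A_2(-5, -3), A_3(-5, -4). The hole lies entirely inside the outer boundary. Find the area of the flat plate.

86

Outer boundary:
Apply the shoelace (surveyor's) formula: 2A = Σ (x_i·y_{i+1} − x_{i+1}·y_i), indices taken mod 4.
Cross-terms: -41, -11, -26, -100  ⇒  Σ = -178
Area = |Σ|/2 = 89.
Hole:
Apply the shoelace formula: 2A = Σ (x_i·y_{i+1} − x_{i+1}·y_i), indices taken mod 3.
Σ = (-28) + (5) + (29) = 6
Area = |Σ|/2 = 3.
Net area = 89 − 3 = 86.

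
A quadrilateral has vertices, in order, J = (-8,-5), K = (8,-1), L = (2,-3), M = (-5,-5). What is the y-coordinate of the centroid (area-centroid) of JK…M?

-25/7

Apply the surveyor's formula. First the cross-terms c_i = x_i·y_{i+1} − x_{i+1}·y_i:
  48, -22, -25, -15  ⇒  2A = -14, A = -7.
Then Σ (y_i + y_{i+1})·c_i = 150, so ȳ = 150 / (6·(-7)) = -25/7.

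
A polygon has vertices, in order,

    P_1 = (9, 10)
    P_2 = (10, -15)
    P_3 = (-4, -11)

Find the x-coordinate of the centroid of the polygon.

Apply Gauss's area formula. First the cross-terms c_i = x_i·y_{i+1} − x_{i+1}·y_i:
  -235, -170, 59  ⇒  2A = -346, A = -173.
Then Σ (x_i + x_{i+1})·c_i = -5190, so x̄ = -5190 / (6·(-173)) = 5.

5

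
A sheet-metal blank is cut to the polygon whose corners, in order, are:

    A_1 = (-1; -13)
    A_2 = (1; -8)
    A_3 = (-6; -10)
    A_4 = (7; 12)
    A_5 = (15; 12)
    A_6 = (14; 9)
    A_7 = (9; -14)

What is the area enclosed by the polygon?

288

Apply the shoelace (surveyor's) formula: 2A = Σ (x_i·y_{i+1} − x_{i+1}·y_i), indices taken mod 7.
A_1→A_2: (-1)(-8) − (1)(-13) = 21
A_2→A_3: (1)(-10) − (-6)(-8) = -58
A_3→A_4: (-6)(12) − (7)(-10) = -2
A_4→A_5: (7)(12) − (15)(12) = -96
A_5→A_6: (15)(9) − (14)(12) = -33
A_6→A_7: (14)(-14) − (9)(9) = -277
A_7→A_1: (9)(-13) − (-1)(-14) = -131
Σ = -576
Area = |Σ|/2 = 288.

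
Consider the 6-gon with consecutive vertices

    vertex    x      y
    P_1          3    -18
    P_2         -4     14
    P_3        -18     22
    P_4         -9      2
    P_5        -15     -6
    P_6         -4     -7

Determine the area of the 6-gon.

Cross-terms: -30, 164, 162, 84, 81, 93  ⇒  Σ = 554
Area = |Σ|/2 = 277.

277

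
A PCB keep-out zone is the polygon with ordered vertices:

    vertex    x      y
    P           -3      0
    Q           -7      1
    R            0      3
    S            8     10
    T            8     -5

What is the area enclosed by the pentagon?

91.5

Apply Gauss's area formula: 2A = Σ (x_i·y_{i+1} − x_{i+1}·y_i), indices taken mod 5.
P→Q: (-3)(1) − (-7)(0) = -3
Q→R: (-7)(3) − (0)(1) = -21
R→S: (0)(10) − (8)(3) = -24
S→T: (8)(-5) − (8)(10) = -120
T→P: (8)(0) − (-3)(-5) = -15
Σ = -183
Area = |Σ|/2 = 91.5.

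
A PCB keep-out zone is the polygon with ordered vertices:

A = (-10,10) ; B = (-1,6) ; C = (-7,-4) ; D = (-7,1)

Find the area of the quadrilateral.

Σ = (-50) + (46) + (-35) + (-60) = -99
Area = |Σ|/2 = 49.5.

49.5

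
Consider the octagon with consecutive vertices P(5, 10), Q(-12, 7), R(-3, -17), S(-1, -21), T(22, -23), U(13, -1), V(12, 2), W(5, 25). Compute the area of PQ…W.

Σ = (155) + (225) + (46) + (485) + (277) + (38) + (290) + (-75) = 1441
Area = |Σ|/2 = 720.5.

720.5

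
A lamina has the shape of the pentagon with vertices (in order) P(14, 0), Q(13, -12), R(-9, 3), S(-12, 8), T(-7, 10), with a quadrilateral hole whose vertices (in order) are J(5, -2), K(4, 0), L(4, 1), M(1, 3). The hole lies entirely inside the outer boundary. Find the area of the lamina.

Outer boundary:
Apply the surveyor's formula: 2A = Σ (x_i·y_{i+1} − x_{i+1}·y_i), indices taken mod 5.
Cross-terms: -168, -69, -36, -64, -140  ⇒  Σ = -477
Area = |Σ|/2 = 238.5.
Hole:
Apply the shoelace (surveyor's) formula: 2A = Σ (x_i·y_{i+1} − x_{i+1}·y_i), indices taken mod 4.
Cross-terms: 8, 4, 11, -17  ⇒  Σ = 6
Area = |Σ|/2 = 3.
Net area = 238.5 − 3 = 235.5.

235.5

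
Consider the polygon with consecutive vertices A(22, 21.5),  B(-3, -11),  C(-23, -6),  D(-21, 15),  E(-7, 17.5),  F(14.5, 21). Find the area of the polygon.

Σ = (-177.5) + (-235) + (-471) + (-262.5) + (-400.75) + (-150.25) = -1697
Area = |Σ|/2 = 848.5.

848.5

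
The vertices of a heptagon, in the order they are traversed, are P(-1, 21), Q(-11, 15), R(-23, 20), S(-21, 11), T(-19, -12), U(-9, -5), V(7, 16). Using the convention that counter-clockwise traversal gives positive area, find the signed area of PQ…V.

505

Apply the shoelace (surveyor's) formula: 2A = Σ (x_i·y_{i+1} − x_{i+1}·y_i), indices taken mod 7.
Σ = (216) + (125) + (167) + (461) + (-13) + (-109) + (163) = 1010
Signed area = Σ/2 = 505 (positive ⇒ counter-clockwise traversal).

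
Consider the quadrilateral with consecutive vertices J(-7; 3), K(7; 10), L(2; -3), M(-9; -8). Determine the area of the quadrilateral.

Apply the shoelace (surveyor's) formula: 2A = Σ (x_i·y_{i+1} − x_{i+1}·y_i), indices taken mod 4.
Cross-terms: -91, -41, -43, -83  ⇒  Σ = -258
Area = |Σ|/2 = 129.

129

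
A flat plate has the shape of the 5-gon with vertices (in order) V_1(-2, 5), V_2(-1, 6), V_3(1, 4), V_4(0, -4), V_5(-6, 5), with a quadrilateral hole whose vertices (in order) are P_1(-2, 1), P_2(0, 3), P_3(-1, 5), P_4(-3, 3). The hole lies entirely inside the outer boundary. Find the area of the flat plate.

26.5

Outer boundary:
Σ = (-7) + (-10) + (-4) + (-24) + (-20) = -65
Area = |Σ|/2 = 32.5.
Hole:
Σ = (-6) + (3) + (12) + (3) = 12
Area = |Σ|/2 = 6.
Net area = 32.5 − 6 = 26.5.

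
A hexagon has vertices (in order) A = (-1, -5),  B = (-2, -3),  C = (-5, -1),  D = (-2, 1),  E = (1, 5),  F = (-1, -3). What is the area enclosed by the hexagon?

Apply Gauss's area formula: 2A = Σ (x_i·y_{i+1} − x_{i+1}·y_i), indices taken mod 6.
A→B: (-1)(-3) − (-2)(-5) = -7
B→C: (-2)(-1) − (-5)(-3) = -13
C→D: (-5)(1) − (-2)(-1) = -7
D→E: (-2)(5) − (1)(1) = -11
E→F: (1)(-3) − (-1)(5) = 2
F→A: (-1)(-5) − (-1)(-3) = 2
Σ = -34
Area = |Σ|/2 = 17.

17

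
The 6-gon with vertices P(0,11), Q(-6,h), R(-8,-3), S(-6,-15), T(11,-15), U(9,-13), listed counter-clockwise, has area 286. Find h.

5

The doubled signed area Σ (x_i y_{i+1} − x_{i+1} y_i) is linear in h.
With h=0 it equals 532; the coefficient of h is 8 (from the two edges through Q).
So 8·h + 532 = 2·286 = 572 ⇒ h = 5.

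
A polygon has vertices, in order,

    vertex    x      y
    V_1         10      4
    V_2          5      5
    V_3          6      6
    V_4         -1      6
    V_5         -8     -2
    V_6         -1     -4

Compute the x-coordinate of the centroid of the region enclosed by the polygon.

22/47

Apply the shoelace (surveyor's) formula. First the cross-terms c_i = x_i·y_{i+1} − x_{i+1}·y_i:
  30, 0, 42, 50, 30, 36  ⇒  2A = 188, A = 94.
Then Σ (x_i + x_{i+1})·c_i = 264, so x̄ = 264 / (6·94) = 22/47.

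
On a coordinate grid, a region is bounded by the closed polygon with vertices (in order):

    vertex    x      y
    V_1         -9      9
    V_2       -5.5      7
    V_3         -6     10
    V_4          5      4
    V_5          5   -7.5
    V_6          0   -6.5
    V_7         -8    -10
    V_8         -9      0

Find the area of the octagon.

Σ = (-13.5) + (-13) + (-74) + (-57.5) + (-32.5) + (-52) + (-90) + (-81) = -413.5
Area = |Σ|/2 = 206.75.

206.75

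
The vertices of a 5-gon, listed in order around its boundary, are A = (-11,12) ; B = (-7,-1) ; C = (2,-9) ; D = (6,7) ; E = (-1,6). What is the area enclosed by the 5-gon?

A→B: (-11)(-1) − (-7)(12) = 95
B→C: (-7)(-9) − (2)(-1) = 65
C→D: (2)(7) − (6)(-9) = 68
D→E: (6)(6) − (-1)(7) = 43
E→A: (-1)(12) − (-11)(6) = 54
Σ = 325
Area = |Σ|/2 = 162.5.

162.5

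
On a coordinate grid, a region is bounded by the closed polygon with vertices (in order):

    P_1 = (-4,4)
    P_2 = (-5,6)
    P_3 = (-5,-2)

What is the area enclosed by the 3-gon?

P_1→P_2: (-4)(6) − (-5)(4) = -4
P_2→P_3: (-5)(-2) − (-5)(6) = 40
P_3→P_1: (-5)(4) − (-4)(-2) = -28
Σ = 8
Area = |Σ|/2 = 4.

4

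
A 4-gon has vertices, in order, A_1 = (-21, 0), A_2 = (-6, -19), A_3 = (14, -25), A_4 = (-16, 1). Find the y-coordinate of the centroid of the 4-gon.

-332/27

Apply the surveyor's formula. First the cross-terms c_i = x_i·y_{i+1} − x_{i+1}·y_i:
  399, 416, -386, 21  ⇒  2A = 450, A = 225.
Then Σ (y_i + y_{i+1})·c_i = -16600, so ȳ = -16600 / (6·225) = -332/27.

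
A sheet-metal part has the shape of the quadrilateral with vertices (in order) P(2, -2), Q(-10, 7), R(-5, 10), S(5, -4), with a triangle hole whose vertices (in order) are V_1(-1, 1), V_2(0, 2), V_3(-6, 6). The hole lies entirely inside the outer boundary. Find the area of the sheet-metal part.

46.5

Outer boundary:
P→Q: (2)(7) − (-10)(-2) = -6
Q→R: (-10)(10) − (-5)(7) = -65
R→S: (-5)(-4) − (5)(10) = -30
S→P: (5)(-2) − (2)(-4) = -2
Σ = -103
Area = |Σ|/2 = 51.5.
Hole:
Apply Gauss's area formula: 2A = Σ (x_i·y_{i+1} − x_{i+1}·y_i), indices taken mod 3.
V_1→V_2: (-1)(2) − (0)(1) = -2
V_2→V_3: (0)(6) − (-6)(2) = 12
V_3→V_1: (-6)(1) − (-1)(6) = 0
Σ = 10
Area = |Σ|/2 = 5.
Net area = 51.5 − 5 = 46.5.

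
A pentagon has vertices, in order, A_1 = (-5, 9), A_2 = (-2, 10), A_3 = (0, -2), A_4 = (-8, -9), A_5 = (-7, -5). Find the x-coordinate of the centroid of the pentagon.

-349/93

Apply the surveyor's formula. First the cross-terms c_i = x_i·y_{i+1} − x_{i+1}·y_i:
  -32, 4, -16, -23, -88  ⇒  2A = -155, A = -77.5.
Then Σ (x_i + x_{i+1})·c_i = 1745, so x̄ = 1745 / (6·(-77.5)) = -349/93.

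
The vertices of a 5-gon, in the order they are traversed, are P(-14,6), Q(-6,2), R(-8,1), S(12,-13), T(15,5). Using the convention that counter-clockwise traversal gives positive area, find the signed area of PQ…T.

Σ = (8) + (10) + (92) + (255) + (160) = 525
Signed area = Σ/2 = 262.5 (positive ⇒ counter-clockwise traversal).

262.5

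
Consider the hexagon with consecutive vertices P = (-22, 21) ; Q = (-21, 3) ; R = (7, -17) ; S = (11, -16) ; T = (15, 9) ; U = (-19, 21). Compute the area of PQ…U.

837

Apply the shoelace (surveyor's) formula: 2A = Σ (x_i·y_{i+1} − x_{i+1}·y_i), indices taken mod 6.
Σ = (375) + (336) + (75) + (339) + (486) + (63) = 1674
Area = |Σ|/2 = 837.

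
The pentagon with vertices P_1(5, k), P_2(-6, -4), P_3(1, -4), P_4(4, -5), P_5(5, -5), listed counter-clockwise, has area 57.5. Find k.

6

Write out the shoelace sum; only the two edges meeting at P_1 involve k:
2·Area = [(5·k − 5·(-5)) + (5·(-4) − (-6)·k)] + 44
       = 11·k + 49 = 115
⇒ k = 6.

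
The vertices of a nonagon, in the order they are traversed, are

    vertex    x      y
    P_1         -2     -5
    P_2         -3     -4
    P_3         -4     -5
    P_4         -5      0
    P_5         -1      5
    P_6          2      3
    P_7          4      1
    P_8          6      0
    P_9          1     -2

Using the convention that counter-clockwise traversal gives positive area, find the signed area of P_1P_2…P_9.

-54

Σ = (-7) + (-1) + (-25) + (-25) + (-13) + (-10) + (-6) + (-12) + (-9) = -108
Signed area = Σ/2 = -54 (negative ⇒ clockwise traversal).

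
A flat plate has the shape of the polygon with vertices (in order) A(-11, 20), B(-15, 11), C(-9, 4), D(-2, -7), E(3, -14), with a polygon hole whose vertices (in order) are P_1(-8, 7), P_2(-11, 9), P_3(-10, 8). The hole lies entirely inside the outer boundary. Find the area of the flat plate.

Outer boundary:
A→B: (-11)(11) − (-15)(20) = 179
B→C: (-15)(4) − (-9)(11) = 39
C→D: (-9)(-7) − (-2)(4) = 71
D→E: (-2)(-14) − (3)(-7) = 49
E→A: (3)(20) − (-11)(-14) = -94
Σ = 244
Area = |Σ|/2 = 122.
Hole:
Apply the surveyor's formula: 2A = Σ (x_i·y_{i+1} − x_{i+1}·y_i), indices taken mod 3.
P_1→P_2: (-8)(9) − (-11)(7) = 5
P_2→P_3: (-11)(8) − (-10)(9) = 2
P_3→P_1: (-10)(7) − (-8)(8) = -6
Σ = 1
Area = |Σ|/2 = 0.5.
Net area = 122 − 0.5 = 121.5.

121.5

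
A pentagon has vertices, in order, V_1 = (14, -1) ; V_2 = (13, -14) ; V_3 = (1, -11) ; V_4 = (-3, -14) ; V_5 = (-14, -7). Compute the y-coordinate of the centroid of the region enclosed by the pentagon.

Apply the surveyor's formula. First the cross-terms c_i = x_i·y_{i+1} − x_{i+1}·y_i:
  -183, -129, -47, -175, 112  ⇒  2A = -422, A = -211.
Then Σ (y_i + y_{i+1})·c_i = 9924, so ȳ = 9924 / (6·(-211)) = -1654/211.

-1654/211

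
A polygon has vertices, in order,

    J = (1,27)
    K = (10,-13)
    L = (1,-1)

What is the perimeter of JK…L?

|JK| = √((9)² + (-40)²) = √1681 = 41
|KL| = √((-9)² + (12)²) = √225 = 15
|LJ| = √((0)² + (28)²) = √784 = 28
Perimeter = 41 + 15 + 28 = 84.

84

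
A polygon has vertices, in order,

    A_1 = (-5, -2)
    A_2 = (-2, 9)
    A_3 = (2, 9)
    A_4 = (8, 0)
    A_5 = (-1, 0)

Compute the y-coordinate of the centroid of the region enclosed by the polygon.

53/15

Apply the shoelace formula. First the cross-terms c_i = x_i·y_{i+1} − x_{i+1}·y_i:
  -49, -36, -72, 0, 2  ⇒  2A = -155, A = -77.5.
Then Σ (y_i + y_{i+1})·c_i = -1643, so ȳ = -1643 / (6·(-77.5)) = 53/15.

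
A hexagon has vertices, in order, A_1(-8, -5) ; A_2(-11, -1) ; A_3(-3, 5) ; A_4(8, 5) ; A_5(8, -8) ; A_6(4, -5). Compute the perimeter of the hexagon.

|A_1A_2| = √((-3)² + (4)²) = √25 = 5
|A_2A_3| = √((8)² + (6)²) = √100 = 10
|A_3A_4| = √((11)² + (0)²) = √121 = 11
|A_4A_5| = √((0)² + (-13)²) = √169 = 13
|A_5A_6| = √((-4)² + (3)²) = √25 = 5
|A_6A_1| = √((-12)² + (0)²) = √144 = 12
Perimeter = 5 + 10 + 11 + 13 + 5 + 12 = 56.

56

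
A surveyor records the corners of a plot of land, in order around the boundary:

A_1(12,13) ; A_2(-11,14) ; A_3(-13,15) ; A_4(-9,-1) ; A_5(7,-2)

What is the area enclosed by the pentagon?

308

Apply the shoelace formula: 2A = Σ (x_i·y_{i+1} − x_{i+1}·y_i), indices taken mod 5.
Σ = (311) + (17) + (148) + (25) + (115) = 616
Area = |Σ|/2 = 308.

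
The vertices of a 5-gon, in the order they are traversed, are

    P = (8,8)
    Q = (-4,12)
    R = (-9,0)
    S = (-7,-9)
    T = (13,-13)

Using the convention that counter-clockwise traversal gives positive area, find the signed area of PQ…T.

P→Q: (8)(12) − (-4)(8) = 128
Q→R: (-4)(0) − (-9)(12) = 108
R→S: (-9)(-9) − (-7)(0) = 81
S→T: (-7)(-13) − (13)(-9) = 208
T→P: (13)(8) − (8)(-13) = 208
Σ = 733
Signed area = Σ/2 = 366.5 (positive ⇒ counter-clockwise traversal).

366.5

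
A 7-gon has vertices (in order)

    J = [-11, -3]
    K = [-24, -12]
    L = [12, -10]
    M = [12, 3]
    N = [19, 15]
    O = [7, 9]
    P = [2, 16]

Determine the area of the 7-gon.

J→K: (-11)(-12) − (-24)(-3) = 60
K→L: (-24)(-10) − (12)(-12) = 384
L→M: (12)(3) − (12)(-10) = 156
M→N: (12)(15) − (19)(3) = 123
N→O: (19)(9) − (7)(15) = 66
O→P: (7)(16) − (2)(9) = 94
P→J: (2)(-3) − (-11)(16) = 170
Σ = 1053
Area = |Σ|/2 = 526.5.

526.5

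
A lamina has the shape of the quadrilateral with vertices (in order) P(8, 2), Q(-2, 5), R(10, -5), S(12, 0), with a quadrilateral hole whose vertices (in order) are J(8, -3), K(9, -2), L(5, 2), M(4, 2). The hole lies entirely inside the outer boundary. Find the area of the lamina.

Outer boundary:
Apply Gauss's area formula: 2A = Σ (x_i·y_{i+1} − x_{i+1}·y_i), indices taken mod 4.
P→Q: (8)(5) − (-2)(2) = 44
Q→R: (-2)(-5) − (10)(5) = -40
R→S: (10)(0) − (12)(-5) = 60
S→P: (12)(2) − (8)(0) = 24
Σ = 88
Area = |Σ|/2 = 44.
Hole:
Apply the shoelace formula: 2A = Σ (x_i·y_{i+1} − x_{i+1}·y_i), indices taken mod 4.
J→K: (8)(-2) − (9)(-3) = 11
K→L: (9)(2) − (5)(-2) = 28
L→M: (5)(2) − (4)(2) = 2
M→J: (4)(-3) − (8)(2) = -28
Σ = 13
Area = |Σ|/2 = 6.5.
Net area = 44 − 6.5 = 37.5.

37.5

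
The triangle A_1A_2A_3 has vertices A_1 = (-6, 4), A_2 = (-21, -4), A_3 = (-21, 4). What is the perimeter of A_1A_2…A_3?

|A_1A_2| = √((-15)² + (-8)²) = √289 = 17
|A_2A_3| = √((0)² + (8)²) = √64 = 8
|A_3A_1| = √((15)² + (0)²) = √225 = 15
Perimeter = 17 + 8 + 15 = 40.

40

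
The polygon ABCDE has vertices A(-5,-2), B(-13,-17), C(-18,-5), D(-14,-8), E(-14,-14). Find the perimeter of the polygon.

56

|AB| = √((-8)² + (-15)²) = √289 = 17
|BC| = √((-5)² + (12)²) = √169 = 13
|CD| = √((4)² + (-3)²) = √25 = 5
|DE| = √((0)² + (-6)²) = √36 = 6
|EA| = √((9)² + (12)²) = √225 = 15
Perimeter = 17 + 13 + 5 + 6 + 15 = 56.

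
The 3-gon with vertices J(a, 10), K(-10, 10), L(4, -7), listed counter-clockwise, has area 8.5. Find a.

-9

The doubled signed area Σ (x_i y_{i+1} − x_{i+1} y_i) is linear in a.
With a=0 it equals 170; the coefficient of a is 17 (from the two edges through J).
So 17·a + 170 = 2·8.5 = 17 ⇒ a = -9.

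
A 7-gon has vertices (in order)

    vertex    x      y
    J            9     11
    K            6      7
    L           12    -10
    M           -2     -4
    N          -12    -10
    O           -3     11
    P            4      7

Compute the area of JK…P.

244.5

Apply the shoelace (surveyor's) formula: 2A = Σ (x_i·y_{i+1} − x_{i+1}·y_i), indices taken mod 7.
Cross-terms: -3, -144, -68, -28, -162, -65, -19  ⇒  Σ = -489
Area = |Σ|/2 = 244.5.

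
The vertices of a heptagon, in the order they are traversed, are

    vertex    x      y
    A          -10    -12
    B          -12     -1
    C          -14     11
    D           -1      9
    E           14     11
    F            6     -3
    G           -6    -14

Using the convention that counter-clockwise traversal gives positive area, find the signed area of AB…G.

A→B: (-10)(-1) − (-12)(-12) = -134
B→C: (-12)(11) − (-14)(-1) = -146
C→D: (-14)(9) − (-1)(11) = -115
D→E: (-1)(11) − (14)(9) = -137
E→F: (14)(-3) − (6)(11) = -108
F→G: (6)(-14) − (-6)(-3) = -102
G→A: (-6)(-12) − (-10)(-14) = -68
Σ = -810
Signed area = Σ/2 = -405 (negative ⇒ clockwise traversal).

-405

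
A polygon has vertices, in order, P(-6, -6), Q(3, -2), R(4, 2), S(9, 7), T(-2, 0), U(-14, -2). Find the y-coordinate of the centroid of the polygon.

Apply the surveyor's formula. First the cross-terms c_i = x_i·y_{i+1} − x_{i+1}·y_i:
  30, 14, 10, 14, 4, 72  ⇒  2A = 144, A = 72.
Then Σ (y_i + y_{i+1})·c_i = -636, so ȳ = -636 / (6·72) = -53/36.

-53/36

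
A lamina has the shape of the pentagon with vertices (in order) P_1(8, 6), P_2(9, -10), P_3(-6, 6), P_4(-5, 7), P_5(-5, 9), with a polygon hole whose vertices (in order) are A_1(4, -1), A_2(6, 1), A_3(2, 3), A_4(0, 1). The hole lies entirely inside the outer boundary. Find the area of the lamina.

120

Outer boundary:
Apply the shoelace formula: 2A = Σ (x_i·y_{i+1} − x_{i+1}·y_i), indices taken mod 5.
P_1→P_2: (8)(-10) − (9)(6) = -134
P_2→P_3: (9)(6) − (-6)(-10) = -6
P_3→P_4: (-6)(7) − (-5)(6) = -12
P_4→P_5: (-5)(9) − (-5)(7) = -10
P_5→P_1: (-5)(6) − (8)(9) = -102
Σ = -264
Area = |Σ|/2 = 132.
Hole:
Apply the shoelace formula: 2A = Σ (x_i·y_{i+1} − x_{i+1}·y_i), indices taken mod 4.
Σ = (10) + (16) + (2) + (-4) = 24
Area = |Σ|/2 = 12.
Net area = 132 − 12 = 120.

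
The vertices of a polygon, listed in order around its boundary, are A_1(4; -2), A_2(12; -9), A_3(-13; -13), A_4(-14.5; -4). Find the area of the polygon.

188.25

A_1→A_2: (4)(-9) − (12)(-2) = -12
A_2→A_3: (12)(-13) − (-13)(-9) = -273
A_3→A_4: (-13)(-4) − (-14.5)(-13) = -136.5
A_4→A_1: (-14.5)(-2) − (4)(-4) = 45
Σ = -376.5
Area = |Σ|/2 = 188.25.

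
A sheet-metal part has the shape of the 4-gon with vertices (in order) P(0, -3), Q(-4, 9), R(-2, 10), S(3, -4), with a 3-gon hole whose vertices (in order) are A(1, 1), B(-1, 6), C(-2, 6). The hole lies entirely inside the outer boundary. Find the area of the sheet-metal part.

Outer boundary:
Apply the shoelace (surveyor's) formula: 2A = Σ (x_i·y_{i+1} − x_{i+1}·y_i), indices taken mod 4.
Cross-terms: -12, -22, -22, -9  ⇒  Σ = -65
Area = |Σ|/2 = 32.5.
Hole:
Cross-terms: 7, 6, -8  ⇒  Σ = 5
Area = |Σ|/2 = 2.5.
Net area = 32.5 − 2.5 = 30.

30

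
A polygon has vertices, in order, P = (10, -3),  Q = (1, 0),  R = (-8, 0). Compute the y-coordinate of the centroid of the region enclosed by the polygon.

-1

Apply Gauss's area formula. First the cross-terms c_i = x_i·y_{i+1} − x_{i+1}·y_i:
  3, 0, 24  ⇒  2A = 27, A = 13.5.
Then Σ (y_i + y_{i+1})·c_i = -81, so ȳ = -81 / (6·13.5) = -1.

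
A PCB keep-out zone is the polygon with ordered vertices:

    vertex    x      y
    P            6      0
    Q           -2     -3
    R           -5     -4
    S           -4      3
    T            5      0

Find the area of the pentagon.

35.5

Apply the shoelace formula: 2A = Σ (x_i·y_{i+1} − x_{i+1}·y_i), indices taken mod 5.
Σ = (-18) + (-7) + (-31) + (-15) + (0) = -71
Area = |Σ|/2 = 35.5.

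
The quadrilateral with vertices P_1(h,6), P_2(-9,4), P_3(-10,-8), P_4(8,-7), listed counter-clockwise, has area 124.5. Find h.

The doubled signed area Σ (x_i y_{i+1} − x_{i+1} y_i) is linear in h.
With h=0 it equals 348; the coefficient of h is 11 (from the two edges through P_1).
So 11·h + 348 = 2·124.5 = 249 ⇒ h = -9.

-9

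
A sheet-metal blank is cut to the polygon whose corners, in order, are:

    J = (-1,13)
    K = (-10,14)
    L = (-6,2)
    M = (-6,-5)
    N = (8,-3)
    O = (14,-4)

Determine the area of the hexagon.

234

Apply the shoelace formula: 2A = Σ (x_i·y_{i+1} − x_{i+1}·y_i), indices taken mod 6.
J→K: (-1)(14) − (-10)(13) = 116
K→L: (-10)(2) − (-6)(14) = 64
L→M: (-6)(-5) − (-6)(2) = 42
M→N: (-6)(-3) − (8)(-5) = 58
N→O: (8)(-4) − (14)(-3) = 10
O→J: (14)(13) − (-1)(-4) = 178
Σ = 468
Area = |Σ|/2 = 234.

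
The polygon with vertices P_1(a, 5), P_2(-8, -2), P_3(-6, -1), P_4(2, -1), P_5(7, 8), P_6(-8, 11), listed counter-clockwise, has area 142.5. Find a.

-9

Write out the shoelace sum; only the two edges meeting at P_1 involve a:
2·Area = [((-8)·5 − a·11) + (a·(-2) − (-8)·5)] + 168
       = -13·a + 168 = 285
⇒ a = -9.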